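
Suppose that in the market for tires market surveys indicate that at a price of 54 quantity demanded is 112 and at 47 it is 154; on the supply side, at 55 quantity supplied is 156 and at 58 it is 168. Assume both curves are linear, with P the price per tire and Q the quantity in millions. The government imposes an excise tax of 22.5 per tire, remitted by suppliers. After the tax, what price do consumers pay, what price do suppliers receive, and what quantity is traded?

Demand slope: (154 − 112)/(47 − 54) = -6, so Qd = 436 − 6P.
Supply slope: (168 − 156)/(58 − 55) = 4, so Qs = 4P − 64.
Without the tax, 436 − 6P = 4P − 64 gives 10P = 500, so P* = 50 and Q* = 136.
With the tax collected from suppliers, supply shifts: Qs = 4(P − 22.5) − 64.
New equilibrium: consumers pay 59, suppliers receive 36.5, Q = 82. (Wedge: Pb − Ps = 22.5.)
The less price-elastic side of the market bears the larger share of a per-unit tax.

Consumers pay 59; suppliers receive 36.5; quantity = 82.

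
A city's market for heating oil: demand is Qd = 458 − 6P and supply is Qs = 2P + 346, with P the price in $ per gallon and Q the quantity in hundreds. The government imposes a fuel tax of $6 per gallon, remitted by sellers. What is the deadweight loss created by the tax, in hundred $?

Without the tax, 458 − 6P = 2P + 346 gives 8P = 112, so P* = $14 and Q* = 374.
With the tax collected from sellers, supply shifts: Qs = 2(P − 6) + 346.
Solving gives Q = 365 with consumers paying $15.5 and sellers receiving $9.5 (the $6 wedge).
Quantity falls by |ΔQ| = |374 − 365| = 9.
DWL = ½ · t · |ΔQ| = ½ · 6 · 9 = $27.

Deadweight loss = $27 hundred.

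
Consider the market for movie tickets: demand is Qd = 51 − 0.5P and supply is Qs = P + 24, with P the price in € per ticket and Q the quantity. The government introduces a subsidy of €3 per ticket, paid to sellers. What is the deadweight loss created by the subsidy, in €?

Without the subsidy, 51 − 0.5P = P + 24 gives 1.5P = 27, so P* = €18 and Q* = 42.
With a per-unit subsidy paid to sellers, each receives P + 3 per unit sold, so supply becomes Qs = (P + 3) + 24.
Solving gives Q = 43 with consumers paying €16 and sellers receiving €19 (the €3 wedge).
Quantity rises by |ΔQ| = |42 − 43| = 1.
DWL = ½ · t · |ΔQ| = ½ · 3 · 1 = €1.5.

Deadweight loss = €1.5.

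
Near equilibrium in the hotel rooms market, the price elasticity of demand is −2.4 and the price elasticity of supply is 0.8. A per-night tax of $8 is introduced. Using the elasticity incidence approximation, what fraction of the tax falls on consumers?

Consumers' share ≈ 0.25.

Incidence ratio: consumers' share ≈ εs / (εs + |εd|) = 0.8 / (0.8 + 2.4) = 0.25.
Supply is the less elastic side, so consumers bear the smaller share.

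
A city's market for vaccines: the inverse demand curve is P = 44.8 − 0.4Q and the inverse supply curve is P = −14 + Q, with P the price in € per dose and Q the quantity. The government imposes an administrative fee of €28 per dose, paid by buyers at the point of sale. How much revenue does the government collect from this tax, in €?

Rewrite in direct form: Qd = 112 − 2.5P and Qs = P + 14.
Before the tax: set 112 − 2.5P = P + 14 → P* = €28, Q* = 42.
With the tax collected from buyers, demand (in seller-price terms) shifts: Qd = 112 − 2.5(P + 28).
New equilibrium: buyers pay €36, sellers receive €8, Q = 22. (Wedge: Pb − Ps = 28.)
Revenue = t · Q = 28 · 22 = €616.

Tax revenue = €616.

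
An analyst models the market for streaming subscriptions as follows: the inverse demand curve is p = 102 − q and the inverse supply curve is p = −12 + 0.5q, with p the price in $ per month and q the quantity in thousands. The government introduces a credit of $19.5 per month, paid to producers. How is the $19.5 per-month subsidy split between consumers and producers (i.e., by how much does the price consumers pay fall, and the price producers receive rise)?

Rewrite in direct form: qd = 102 − p and qs = 2p + 24.
Without the subsidy, 102 − p = 2p + 24 gives 3p = 78, so p* = $26 and q* = 76.
With a per-unit subsidy paid to producers, each receives p + 19.5 per unit sold, so supply becomes qs = 2(p + 19.5) + 24.
Solving gives q = 89 with consumers paying $13 and producers receiving $32.5 (the $19.5 wedge).
Gain to consumers: $13; to producers: $6.5. (They sum to $19.5.)

Consumers gain $13 per month; producers gain $6.5 per month.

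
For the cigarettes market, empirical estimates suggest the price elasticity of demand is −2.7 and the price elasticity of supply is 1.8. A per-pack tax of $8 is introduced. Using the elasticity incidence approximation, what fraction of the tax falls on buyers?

Buyers' share ≈ 0.4.

Incidence ratio: buyers' share ≈ εs / (εs + |εd|) = 1.8 / (1.8 + 2.7) = 0.4.
Supply is the less elastic side, so buyers bear the smaller share.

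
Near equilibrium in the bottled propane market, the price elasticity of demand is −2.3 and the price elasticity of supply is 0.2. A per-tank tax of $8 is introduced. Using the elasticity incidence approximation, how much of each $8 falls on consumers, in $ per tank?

Incidence ratio: consumers' share ≈ εs / (εs + |εd|) = 0.2 / (0.2 + 2.3) = 0.08.
So consumers bear ≈ 0.08 × $8 = $0.64; producers bear $7.36.

Consumers bear ≈ $0.64 per tank.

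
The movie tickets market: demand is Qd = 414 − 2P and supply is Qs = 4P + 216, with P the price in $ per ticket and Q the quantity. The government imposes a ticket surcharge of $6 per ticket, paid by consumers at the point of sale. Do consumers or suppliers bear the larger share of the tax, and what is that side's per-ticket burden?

Consumers bear the larger share: $4 per ticket.

Without the tax, 414 − 2P = 4P + 216 gives 6P = 198, so P* = $33 and Q* = 348.
With the tax collected from consumers, demand (in seller-price terms) shifts: Qd = 414 − 2(P + 6).
New equilibrium: consumers pay $37, suppliers receive $31, Q = 340. (Wedge: Pb − Ps = 6.)
Per-ticket burden: consumers $4, suppliers $2.
Consumers take the larger share because demand is less price-elastic here (demand slope 2 vs supply slope 4).
The less price-elastic side of the market bears the larger share of a per-unit tax.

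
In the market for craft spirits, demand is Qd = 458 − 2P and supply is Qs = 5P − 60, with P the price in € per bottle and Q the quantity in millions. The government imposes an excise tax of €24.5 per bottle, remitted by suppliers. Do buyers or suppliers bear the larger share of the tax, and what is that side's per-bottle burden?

Buyers bear the larger share: €17.5 per bottle.

Without the tax, 458 − 2P = 5P − 60 gives 7P = 518, so P* = €74 and Q* = 310.
With the tax collected from suppliers, supply shifts: Qs = 5(P − 24.5) − 60.
New equilibrium: buyers pay €91.5, suppliers receive €67, Q = 275. (Wedge: Pb − Ps = 24.5.)
Per-bottle burden: buyers €17.5, suppliers €7.
Buyers take the larger share because demand is less price-elastic here (demand slope 2 vs supply slope 5).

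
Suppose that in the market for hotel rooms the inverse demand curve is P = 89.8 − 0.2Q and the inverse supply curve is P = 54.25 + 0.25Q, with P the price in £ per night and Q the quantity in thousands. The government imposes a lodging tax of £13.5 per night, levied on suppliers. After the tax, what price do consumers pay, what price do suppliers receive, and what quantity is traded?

Inverting to Q(P) form: Qd = 449 − 5P; Qs = 4P − 217.
Before the tax: set 449 − 5P = 4P − 217 → P* = £74, Q* = 79.
With the tax collected from suppliers, supply shifts: Qs = 4(P − 13.5) − 217.
Solving gives Q = 49 with consumers paying £80 and suppliers receiving £66.5 (the £13.5 wedge).

Consumers pay £80; suppliers receive £66.5; quantity = 49.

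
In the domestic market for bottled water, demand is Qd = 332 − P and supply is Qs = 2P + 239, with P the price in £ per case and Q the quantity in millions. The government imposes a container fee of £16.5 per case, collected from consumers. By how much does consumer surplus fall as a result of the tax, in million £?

Consumer surplus falls by £3250.5 million.

Before the tax: set 332 − P = 2P + 239 → P* = £31, Q* = 301.
With the tax collected from consumers, demand (in seller-price terms) shifts: Qd = 332 − (P + 16.5).
New equilibrium: consumers pay £42, sellers receive £25.5, Q = 290. (Wedge: Pb − Ps = 16.5.)
ΔCS is the trapezoid between Q = 290 and Q = 301 of height £11: ½ · (301 + 290) · 11 = £3250.5.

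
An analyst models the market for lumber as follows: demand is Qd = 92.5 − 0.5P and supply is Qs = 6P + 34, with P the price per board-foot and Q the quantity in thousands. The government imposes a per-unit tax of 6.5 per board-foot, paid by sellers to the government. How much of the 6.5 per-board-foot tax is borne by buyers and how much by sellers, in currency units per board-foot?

Buyers bear 6 per board-foot; sellers bear 0.5 per board-foot.

Without the tax, 92.5 − 0.5P = 6P + 34 gives 6.5P = 58.5, so P* = 9 and Q* = 88.
With the tax collected from sellers, supply shifts: Qs = 6(P − 6.5) + 34.
New equilibrium: buyers pay 15, sellers receive 8.5, Q = 85. (Wedge: Pb − Ps = 6.5.)
Burden on buyers: 6; on sellers: 0.5. (They sum to 6.5.)
The less price-elastic side of the market bears the larger share of a per-unit tax.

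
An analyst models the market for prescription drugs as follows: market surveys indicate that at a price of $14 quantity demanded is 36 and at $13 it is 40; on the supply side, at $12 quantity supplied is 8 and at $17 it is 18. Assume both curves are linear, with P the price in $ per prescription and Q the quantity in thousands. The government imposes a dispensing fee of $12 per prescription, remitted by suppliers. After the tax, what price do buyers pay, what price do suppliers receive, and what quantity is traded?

Demand slope: (40 − 36)/(13 − 14) = -4, so Qd = 92 − 4P.
Supply slope: (18 − 8)/(17 − 12) = 2, so Qs = 2P − 16.
Without the tax, 92 − 4P = 2P − 16 gives 6P = 108, so P* = $18 and Q* = 20.
With the tax collected from suppliers, supply shifts: Qs = 2(P − 12) − 16.
New equilibrium: buyers pay $22, suppliers receive $10, Q = 4. (Wedge: Pb − Ps = 12.)
The less price-elastic side of the market bears the larger share of a per-unit tax.

Buyers pay $22; suppliers receive $10; quantity = 4.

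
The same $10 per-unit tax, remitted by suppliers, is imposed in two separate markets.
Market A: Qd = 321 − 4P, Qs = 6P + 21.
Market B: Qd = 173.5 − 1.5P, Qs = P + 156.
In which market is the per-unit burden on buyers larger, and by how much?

Market A, by $2.

Market A: pre-tax P* = $30, Q* = 201; post-tax Q = 177; per-unit burden on buyers = $6.
Market B: pre-tax P* = $7, Q* = 163; post-tax Q = 157; per-unit burden on buyers = $4.
Difference: $6 vs $4 → market A is larger by $2.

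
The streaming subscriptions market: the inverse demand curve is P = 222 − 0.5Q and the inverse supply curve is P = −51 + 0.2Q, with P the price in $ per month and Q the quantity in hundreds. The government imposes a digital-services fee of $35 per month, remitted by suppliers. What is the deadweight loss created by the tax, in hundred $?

Inverting to Q(P) form: Qd = 444 − 2P; Qs = 5P + 255.
Before the tax: set 444 − 2P = 5P + 255 → P* = $27, Q* = 390.
With the tax collected from suppliers, supply shifts: Qs = 5(P − 35) + 255.
Solving gives Q = 340 with buyers paying $52 and suppliers receiving $17 (the $35 wedge).
Quantity falls by |ΔQ| = |390 − 340| = 50.
DWL = ½ · t · |ΔQ| = ½ · 35 · 50 = $875.

Deadweight loss = $875 hundred.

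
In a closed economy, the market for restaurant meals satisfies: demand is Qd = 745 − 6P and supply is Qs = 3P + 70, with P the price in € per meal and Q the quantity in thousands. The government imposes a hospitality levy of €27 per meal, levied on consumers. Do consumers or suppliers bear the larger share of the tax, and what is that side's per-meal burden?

Before the tax: set 745 − 6P = 3P + 70 → P* = €75, Q* = 295.
With the tax collected from consumers, demand (in seller-price terms) shifts: Qd = 745 − 6(P + 27).
New equilibrium: consumers pay €84, suppliers receive €57, Q = 241. (Wedge: Pb − Ps = 27.)
Per-meal burden: consumers €9, suppliers €18.
Suppliers take the larger share because supply is less price-elastic here (demand slope 6 vs supply slope 3).
The less price-elastic side of the market bears the larger share of a per-unit tax.

Suppliers bear the larger share: €18 per meal.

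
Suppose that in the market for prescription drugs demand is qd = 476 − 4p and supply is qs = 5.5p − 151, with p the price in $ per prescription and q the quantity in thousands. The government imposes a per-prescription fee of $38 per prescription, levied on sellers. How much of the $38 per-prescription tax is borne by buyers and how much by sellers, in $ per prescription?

Without the tax, 476 − 4p = 5.5p − 151 gives 9.5p = 627, so p* = $66 and q* = 212.
With the tax collected from sellers, supply shifts: qs = 5.5(p − 38) − 151.
Solving gives q = 124 with buyers paying $88 and sellers receiving $50 (the $38 wedge).
Burden on buyers: $22; on sellers: $16. (They sum to $38.)
The less price-elastic side of the market bears the larger share of a per-unit tax.

Buyers bear $22 per prescription; sellers bear $16 per prescription.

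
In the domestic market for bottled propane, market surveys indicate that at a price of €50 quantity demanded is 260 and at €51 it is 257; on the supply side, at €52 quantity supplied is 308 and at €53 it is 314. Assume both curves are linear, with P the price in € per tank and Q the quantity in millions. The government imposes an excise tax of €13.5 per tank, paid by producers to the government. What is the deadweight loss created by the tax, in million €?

Deadweight loss = €182.25 million.

Demand slope: (257 − 260)/(51 − 50) = -3, so Qd = 410 − 3P.
Supply slope: (314 − 308)/(53 − 52) = 6, so Qs = 6P − 4.
Without the tax, 410 − 3P = 6P − 4 gives 9P = 414, so P* = €46 and Q* = 272.
With the tax collected from producers, supply shifts: Qs = 6(P − 13.5) − 4.
Solving gives Q = 245 with consumers paying €55 and producers receiving €41.5 (the €13.5 wedge).
Quantity falls by |ΔQ| = |272 − 245| = 27.
DWL = ½ · t · |ΔQ| = ½ · 13.5 · 27 = €182.25.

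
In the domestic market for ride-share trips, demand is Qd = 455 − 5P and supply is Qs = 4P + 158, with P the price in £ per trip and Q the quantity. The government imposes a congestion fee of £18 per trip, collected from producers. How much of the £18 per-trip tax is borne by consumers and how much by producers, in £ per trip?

Consumers bear £8 per trip; producers bear £10 per trip.

Before the tax: set 455 − 5P = 4P + 158 → P* = £33, Q* = 290.
With the tax collected from producers, supply shifts: Qs = 4(P − 18) + 158.
New equilibrium: consumers pay £41, producers receive £23, Q = 250. (Wedge: Pb − Ps = 18.)
Burden on consumers: £8; on producers: £10. (They sum to £18.)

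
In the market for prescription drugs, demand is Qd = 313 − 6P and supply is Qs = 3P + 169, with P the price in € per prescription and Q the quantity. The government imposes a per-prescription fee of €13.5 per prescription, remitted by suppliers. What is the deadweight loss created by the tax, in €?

Deadweight loss = €182.25.

Without the tax, 313 − 6P = 3P + 169 gives 9P = 144, so P* = €16 and Q* = 217.
With the tax collected from suppliers, supply shifts: Qs = 3(P − 13.5) + 169.
New equilibrium: buyers pay €20.5, suppliers receive €7, Q = 190. (Wedge: Pb − Ps = 13.5.)
Quantity falls by |ΔQ| = |217 − 190| = 27.
DWL = ½ · t · |ΔQ| = ½ · 13.5 · 27 = €182.25.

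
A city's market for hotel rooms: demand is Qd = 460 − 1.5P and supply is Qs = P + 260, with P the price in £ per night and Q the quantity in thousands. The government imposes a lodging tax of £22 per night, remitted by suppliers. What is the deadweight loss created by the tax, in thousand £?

Deadweight loss = £145.2 thousand.

Before the tax: set 460 − 1.5P = P + 260 → P* = £80, Q* = 340.
With the tax collected from suppliers, supply shifts: Qs = (P − 22) + 260.
Solving gives Q = 326.8 with buyers paying £88.8 and suppliers receiving £66.8 (the £22 wedge).
Quantity falls by |ΔQ| = |340 − 326.8| = 13.2.
DWL = ½ · t · |ΔQ| = ½ · 22 · 13.2 = £145.2.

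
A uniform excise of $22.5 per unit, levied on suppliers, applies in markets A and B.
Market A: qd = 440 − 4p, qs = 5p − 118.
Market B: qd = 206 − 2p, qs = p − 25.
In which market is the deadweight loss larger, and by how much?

Market A, by $393.75.

Market A: pre-tax p* = $62, q* = 192; post-tax q = 142; deadweight loss = $562.5.
Market B: pre-tax p* = $77, q* = 52; post-tax q = 37; deadweight loss = $168.75.
Difference: $562.5 vs $168.75 → market A is larger by $393.75.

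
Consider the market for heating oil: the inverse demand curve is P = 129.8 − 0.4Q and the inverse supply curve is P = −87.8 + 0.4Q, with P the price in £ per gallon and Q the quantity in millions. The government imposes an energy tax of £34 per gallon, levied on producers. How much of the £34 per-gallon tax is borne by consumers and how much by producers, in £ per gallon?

Inverting to Q(P) form: Qd = 324.5 − 2.5P; Qs = 2.5P + 219.5.
Without the tax, 324.5 − 2.5P = 2.5P + 219.5 gives 5P = 105, so P* = £21 and Q* = 272.
With the tax collected from producers, supply shifts: Qs = 2.5(P − 34) + 219.5.
New equilibrium: consumers pay £38, producers receive £4, Q = 229.5. (Wedge: Pb − Ps = 34.)
Burden on consumers: £17; on producers: £17. (They sum to £34.)
The less price-elastic side of the market bears the larger share of a per-unit tax.

Consumers bear £17 per gallon; producers bear £17 per gallon.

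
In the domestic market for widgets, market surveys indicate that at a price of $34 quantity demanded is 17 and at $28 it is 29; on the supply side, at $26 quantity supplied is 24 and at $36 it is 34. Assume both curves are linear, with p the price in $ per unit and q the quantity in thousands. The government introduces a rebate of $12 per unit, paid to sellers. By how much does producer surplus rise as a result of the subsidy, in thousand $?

Producer surplus rises by $248 thousand.

Demand slope: (29 − 17)/(28 − 34) = -2, so qd = 85 − 2p.
Supply slope: (34 − 24)/(36 − 26) = 1, so qs = p − 2.
Without the subsidy, 85 − 2p = p − 2 gives 3p = 87, so p* = $29 and q* = 27.
With a per-unit subsidy paid to sellers, each receives p + 12 per unit sold, so supply becomes qs = (p + 12) − 2.
Solving gives q = 35 with consumers paying $25 and sellers receiving $37 (the $12 wedge).
ΔPS is the trapezoid between Q = 35 and Q = 27 of height $8: ½ · (27 + 35) · 8 = $248.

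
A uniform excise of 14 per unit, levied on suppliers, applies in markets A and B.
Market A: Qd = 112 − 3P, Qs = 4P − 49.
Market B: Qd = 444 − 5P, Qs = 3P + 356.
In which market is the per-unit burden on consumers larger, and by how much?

Market A: pre-tax P* = 23, Q* = 43; post-tax Q = 19; per-unit burden on consumers = 8.
Market B: pre-tax P* = 11, Q* = 389; post-tax Q = 362.75; per-unit burden on consumers = 5.25.
Difference: 8 vs 5.25 → market A is larger by 2.75.

Market A, by 2.75.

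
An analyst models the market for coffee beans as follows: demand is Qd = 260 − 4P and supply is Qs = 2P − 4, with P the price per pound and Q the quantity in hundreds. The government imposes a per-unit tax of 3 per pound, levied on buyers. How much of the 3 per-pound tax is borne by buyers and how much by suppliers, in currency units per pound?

Buyers bear 1 per pound; suppliers bear 2 per pound.

Before the tax: set 260 − 4P = 2P − 4 → P* = 44, Q* = 84.
With the tax collected from buyers, demand (in seller-price terms) shifts: Qd = 260 − 4(P + 3).
New equilibrium: buyers pay 45, suppliers receive 42, Q = 80. (Wedge: Pb − Ps = 3.)
Burden on buyers: 1; on suppliers: 2. (They sum to 3.)
The less price-elastic side of the market bears the larger share of a per-unit tax.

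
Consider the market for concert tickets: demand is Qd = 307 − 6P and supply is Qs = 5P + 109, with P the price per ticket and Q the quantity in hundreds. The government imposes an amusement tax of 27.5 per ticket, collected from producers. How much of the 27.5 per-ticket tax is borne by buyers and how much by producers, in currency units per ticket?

Before the tax: set 307 − 6P = 5P + 109 → P* = 18, Q* = 199.
With the tax collected from producers, supply shifts: Qs = 5(P − 27.5) + 109.
New equilibrium: buyers pay 30.5, producers receive 3, Q = 124. (Wedge: Pb − Ps = 27.5.)
Burden on buyers: 12.5; on producers: 15. (They sum to 27.5.)
The less price-elastic side of the market bears the larger share of a per-unit tax.

Buyers bear 12.5 per ticket; producers bear 15 per ticket.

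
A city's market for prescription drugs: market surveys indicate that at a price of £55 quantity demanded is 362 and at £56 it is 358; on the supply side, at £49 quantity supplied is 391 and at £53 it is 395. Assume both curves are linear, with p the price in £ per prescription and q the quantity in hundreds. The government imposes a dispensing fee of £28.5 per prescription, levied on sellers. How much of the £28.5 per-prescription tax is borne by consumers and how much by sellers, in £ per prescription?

Consumers bear £5.7 per prescription; sellers bear £22.8 per prescription.

Demand slope: (358 − 362)/(56 − 55) = -4, so qd = 582 − 4p.
Supply slope: (395 − 391)/(53 − 49) = 1, so qs = p + 342.
Before the tax: set 582 − 4p = p + 342 → p* = £48, q* = 390.
With the tax collected from sellers, supply shifts: qs = (p − 28.5) + 342.
New equilibrium: consumers pay £53.7, sellers receive £25.2, q = 367.2. (Wedge: pb − ps = 28.5.)
Burden on consumers: £5.7; on sellers: £22.8. (They sum to £28.5.)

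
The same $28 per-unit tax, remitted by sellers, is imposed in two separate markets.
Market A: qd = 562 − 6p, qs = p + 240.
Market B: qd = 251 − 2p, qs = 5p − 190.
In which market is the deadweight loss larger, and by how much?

Market A: pre-tax p* = $46, q* = 286; post-tax q = 262; deadweight loss = $336.
Market B: pre-tax p* = $63, q* = 125; post-tax q = 85; deadweight loss = $560.
Difference: $336 vs $560 → market B is larger by $224.

Market B, by $224.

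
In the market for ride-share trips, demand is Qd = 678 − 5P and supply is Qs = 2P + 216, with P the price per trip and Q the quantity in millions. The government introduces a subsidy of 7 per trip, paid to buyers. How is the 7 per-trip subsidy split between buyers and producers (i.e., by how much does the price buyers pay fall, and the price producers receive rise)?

Before the subsidy: set 678 − 5P = 2P + 216 → P* = 66, Q* = 348.
With a per-unit subsidy paid to buyers, each effectively pays P − 7, so demand becomes Qd = 678 − 5(P − 7).
New equilibrium: buyers pay 64, producers receive 71, Q = 358. (Wedge: Pb − Ps = −7.)
Gain to buyers: 2; to producers: 5. (They sum to 7.)

Buyers gain 2 per trip; producers gain 5 per trip.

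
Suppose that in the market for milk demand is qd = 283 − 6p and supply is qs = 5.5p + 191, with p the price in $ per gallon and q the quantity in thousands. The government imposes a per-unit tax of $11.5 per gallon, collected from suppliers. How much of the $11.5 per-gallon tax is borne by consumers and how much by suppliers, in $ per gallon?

Without the tax, 283 − 6p = 5.5p + 191 gives 11.5p = 92, so p* = $8 and q* = 235.
With the tax collected from suppliers, supply shifts: qs = 5.5(p − 11.5) + 191.
Solving gives q = 202 with consumers paying $13.5 and suppliers receiving $2 (the $11.5 wedge).
Burden on consumers: $5.5; on suppliers: $6. (They sum to $11.5.)
The less price-elastic side of the market bears the larger share of a per-unit tax.

Consumers bear $5.5 per gallon; suppliers bear $6 per gallon.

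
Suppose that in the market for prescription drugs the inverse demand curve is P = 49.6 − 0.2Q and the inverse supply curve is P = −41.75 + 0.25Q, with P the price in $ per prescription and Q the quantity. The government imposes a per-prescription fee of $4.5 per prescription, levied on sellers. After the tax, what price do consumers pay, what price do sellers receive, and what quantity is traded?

Consumers pay $11; sellers receive $6.5; quantity = 193.

Rewrite in direct form: Qd = 248 − 5P and Qs = 4P + 167.
Without the tax, 248 − 5P = 4P + 167 gives 9P = 81, so P* = $9 and Q* = 203.
With the tax collected from sellers, supply shifts: Qs = 4(P − 4.5) + 167.
New equilibrium: consumers pay $11, sellers receive $6.5, Q = 193. (Wedge: Pb − Ps = 4.5.)
The less price-elastic side of the market bears the larger share of a per-unit tax.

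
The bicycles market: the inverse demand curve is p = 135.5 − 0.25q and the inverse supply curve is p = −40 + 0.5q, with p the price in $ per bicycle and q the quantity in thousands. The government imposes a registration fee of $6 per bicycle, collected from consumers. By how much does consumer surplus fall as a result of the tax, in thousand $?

Inverting to q(p) form: qd = 542 − 4p; qs = 2p + 80.
Without the tax, 542 − 4p = 2p + 80 gives 6p = 462, so p* = $77 and q* = 234.
With the tax collected from consumers, demand (in seller-price terms) shifts: qd = 542 − 4(p + 6).
Solving gives q = 226 with consumers paying $79 and suppliers receiving $73 (the $6 wedge).
ΔCS is the trapezoid between Q = 226 and Q = 234 of height $2: ½ · (234 + 226) · 2 = $460.

Consumer surplus falls by $460 thousand.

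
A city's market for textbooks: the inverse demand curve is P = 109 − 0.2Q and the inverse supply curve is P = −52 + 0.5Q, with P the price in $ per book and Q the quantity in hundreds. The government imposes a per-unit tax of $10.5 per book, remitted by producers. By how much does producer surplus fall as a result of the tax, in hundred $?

Producer surplus falls by $1668.75 hundred.

Inverting to Q(P) form: Qd = 545 − 5P; Qs = 2P + 104.
Without the tax, 545 − 5P = 2P + 104 gives 7P = 441, so P* = $63 and Q* = 230.
With the tax collected from producers, supply shifts: Qs = 2(P − 10.5) + 104.
Solving gives Q = 215 with buyers paying $66 and producers receiving $55.5 (the $10.5 wedge).
ΔPS is the trapezoid between Q = 215 and Q = 230 of height $7.5: ½ · (230 + 215) · 7.5 = $1668.75.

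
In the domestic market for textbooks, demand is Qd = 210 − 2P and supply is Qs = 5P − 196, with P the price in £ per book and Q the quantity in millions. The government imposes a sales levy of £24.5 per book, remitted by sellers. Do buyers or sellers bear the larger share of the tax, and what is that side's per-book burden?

Buyers bear the larger share: £17.5 per book.

Before the tax: set 210 − 2P = 5P − 196 → P* = £58, Q* = 94.
With the tax collected from sellers, supply shifts: Qs = 5(P − 24.5) − 196.
New equilibrium: buyers pay £75.5, sellers receive £51, Q = 59. (Wedge: Pb − Ps = 24.5.)
Per-book burden: buyers £17.5, sellers £7.
Buyers take the larger share because demand is less price-elastic here (demand slope 2 vs supply slope 5).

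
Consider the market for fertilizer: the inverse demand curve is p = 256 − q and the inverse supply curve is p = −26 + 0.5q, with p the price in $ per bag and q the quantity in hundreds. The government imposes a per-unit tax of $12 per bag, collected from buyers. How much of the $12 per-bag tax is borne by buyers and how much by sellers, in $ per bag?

Buyers bear $8 per bag; sellers bear $4 per bag.

Inverting to q(p) form: qd = 256 − p; qs = 2p + 52.
Without the tax, 256 − p = 2p + 52 gives 3p = 204, so p* = $68 and q* = 188.
With the tax collected from buyers, demand (in seller-price terms) shifts: qd = 256 − (p + 12).
Solving gives q = 180 with buyers paying $76 and sellers receiving $64 (the $12 wedge).
Burden on buyers: $8; on sellers: $4. (They sum to $12.)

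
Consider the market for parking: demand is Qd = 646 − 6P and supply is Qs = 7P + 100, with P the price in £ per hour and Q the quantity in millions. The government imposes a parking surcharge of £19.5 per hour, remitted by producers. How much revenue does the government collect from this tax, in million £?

Before the tax: set 646 − 6P = 7P + 100 → P* = £42, Q* = 394.
With the tax collected from producers, supply shifts: Qs = 7(P − 19.5) + 100.
Solving gives Q = 331 with buyers paying £52.5 and producers receiving £33 (the £19.5 wedge).
Revenue = t · Q = 19.5 · 331 = £6454.5.

Tax revenue = £6454.5 million.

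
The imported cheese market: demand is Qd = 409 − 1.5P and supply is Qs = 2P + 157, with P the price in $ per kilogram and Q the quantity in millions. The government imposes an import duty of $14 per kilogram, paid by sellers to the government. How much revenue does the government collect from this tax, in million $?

Tax revenue = $4046 million.

Before the tax: set 409 − 1.5P = 2P + 157 → P* = $72, Q* = 301.
With the tax collected from sellers, supply shifts: Qs = 2(P − 14) + 157.
Solving gives Q = 289 with buyers paying $80 and sellers receiving $66 (the $14 wedge).
Revenue = t · Q = 14 · 289 = $4046.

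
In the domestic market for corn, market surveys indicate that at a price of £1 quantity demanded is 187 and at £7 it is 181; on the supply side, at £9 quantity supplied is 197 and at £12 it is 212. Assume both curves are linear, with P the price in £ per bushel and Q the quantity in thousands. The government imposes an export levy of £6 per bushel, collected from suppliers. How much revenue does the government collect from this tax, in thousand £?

Demand slope: (181 − 187)/(7 − 1) = -1, so Qd = 188 − P.
Supply slope: (212 − 197)/(12 − 9) = 5, so Qs = 5P + 152.
Before the tax: set 188 − P = 5P + 152 → P* = £6, Q* = 182.
With the tax collected from suppliers, supply shifts: Qs = 5(P − 6) + 152.
New equilibrium: consumers pay £11, suppliers receive £5, Q = 177. (Wedge: Pb − Ps = 6.)
Revenue = t · Q = 6 · 177 = £1062.

Tax revenue = £1062 thousand.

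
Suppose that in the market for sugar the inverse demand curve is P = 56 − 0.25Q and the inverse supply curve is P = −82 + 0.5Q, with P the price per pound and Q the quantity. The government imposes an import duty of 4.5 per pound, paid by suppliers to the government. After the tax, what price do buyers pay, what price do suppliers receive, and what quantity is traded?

Rewrite in direct form: Qd = 224 − 4P and Qs = 2P + 164.
Before the tax: set 224 − 4P = 2P + 164 → P* = 10, Q* = 184.
With the tax collected from suppliers, supply shifts: Qs = 2(P − 4.5) + 164.
Solving gives Q = 178 with buyers paying 11.5 and suppliers receiving 7 (the 4.5 wedge).

Buyers pay 11.5; suppliers receive 7; quantity = 178.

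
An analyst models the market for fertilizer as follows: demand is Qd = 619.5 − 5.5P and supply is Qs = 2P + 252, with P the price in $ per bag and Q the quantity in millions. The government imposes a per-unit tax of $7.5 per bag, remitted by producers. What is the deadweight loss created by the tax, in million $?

Deadweight loss = $41.25 million.

Before the tax: set 619.5 − 5.5P = 2P + 252 → P* = $49, Q* = 350.
With the tax collected from producers, supply shifts: Qs = 2(P − 7.5) + 252.
New equilibrium: buyers pay $51, producers receive $43.5, Q = 339. (Wedge: Pb − Ps = 7.5.)
Quantity falls by |ΔQ| = |350 − 339| = 11.
DWL = ½ · t · |ΔQ| = ½ · 7.5 · 11 = $41.25.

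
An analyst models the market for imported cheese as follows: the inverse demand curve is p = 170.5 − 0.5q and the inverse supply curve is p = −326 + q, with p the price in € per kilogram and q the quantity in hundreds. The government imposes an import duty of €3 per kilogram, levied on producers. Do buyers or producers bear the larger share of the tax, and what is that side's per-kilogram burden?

Producers bear the larger share: €2 per kilogram.

Rewrite in direct form: qd = 341 − 2p and qs = p + 326.
Without the tax, 341 − 2p = p + 326 gives 3p = 15, so p* = €5 and q* = 331.
With the tax collected from producers, supply shifts: qs = (p − 3) + 326.
New equilibrium: buyers pay €6, producers receive €3, q = 329. (Wedge: pb − ps = 3.)
Per-kilogram burden: buyers €1, producers €2.
Producers take the larger share because supply is less price-elastic here (demand slope 2 vs supply slope 1).
The less price-elastic side of the market bears the larger share of a per-unit tax.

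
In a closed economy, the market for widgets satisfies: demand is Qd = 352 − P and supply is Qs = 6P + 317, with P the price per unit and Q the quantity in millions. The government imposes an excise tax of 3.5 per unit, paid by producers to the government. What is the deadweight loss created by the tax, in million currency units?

Deadweight loss = 5.25 million.

Before the tax: set 352 − P = 6P + 317 → P* = 5, Q* = 347.
With the tax collected from producers, supply shifts: Qs = 6(P − 3.5) + 317.
New equilibrium: buyers pay 8, producers receive 4.5, Q = 344. (Wedge: Pb − Ps = 3.5.)
Quantity falls by |ΔQ| = |347 − 344| = 3.
DWL = ½ · t · |ΔQ| = ½ · 3.5 · 3 = 5.25.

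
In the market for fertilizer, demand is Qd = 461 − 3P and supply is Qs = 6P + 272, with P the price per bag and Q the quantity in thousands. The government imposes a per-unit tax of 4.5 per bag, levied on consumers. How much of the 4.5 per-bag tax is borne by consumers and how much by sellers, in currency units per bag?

Consumers bear 3 per bag; sellers bear 1.5 per bag.

Without the tax, 461 − 3P = 6P + 272 gives 9P = 189, so P* = 21 and Q* = 398.
With the tax collected from consumers, demand (in seller-price terms) shifts: Qd = 461 − 3(P + 4.5).
New equilibrium: consumers pay 24, sellers receive 19.5, Q = 389. (Wedge: Pb − Ps = 4.5.)
Burden on consumers: 3; on sellers: 1.5. (They sum to 4.5.)
The less price-elastic side of the market bears the larger share of a per-unit tax.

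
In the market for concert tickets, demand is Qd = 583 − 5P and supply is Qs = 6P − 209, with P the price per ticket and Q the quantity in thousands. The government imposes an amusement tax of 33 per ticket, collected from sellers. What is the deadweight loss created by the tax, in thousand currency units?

Deadweight loss = 1485 thousand.

Without the tax, 583 − 5P = 6P − 209 gives 11P = 792, so P* = 72 and Q* = 223.
With the tax collected from sellers, supply shifts: Qs = 6(P − 33) − 209.
Solving gives Q = 133 with consumers paying 90 and sellers receiving 57 (the 33 wedge).
Quantity falls by |ΔQ| = |223 − 133| = 90.
DWL = ½ · t · |ΔQ| = ½ · 33 · 90 = 1485.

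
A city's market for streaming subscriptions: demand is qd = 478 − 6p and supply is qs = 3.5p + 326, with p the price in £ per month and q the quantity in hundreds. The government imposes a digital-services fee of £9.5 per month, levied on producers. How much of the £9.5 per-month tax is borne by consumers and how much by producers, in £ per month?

Without the tax, 478 − 6p = 3.5p + 326 gives 9.5p = 152, so p* = £16 and q* = 382.
With the tax collected from producers, supply shifts: qs = 3.5(p − 9.5) + 326.
New equilibrium: consumers pay £19.5, producers receive £10, q = 361. (Wedge: pb − ps = 9.5.)
Burden on consumers: £3.5; on producers: £6. (They sum to £9.5.)

Consumers bear £3.5 per month; producers bear £6 per month.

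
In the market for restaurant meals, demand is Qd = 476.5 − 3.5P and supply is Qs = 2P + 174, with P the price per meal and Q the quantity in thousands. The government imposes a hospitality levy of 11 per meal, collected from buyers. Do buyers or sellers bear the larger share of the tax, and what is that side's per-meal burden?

Without the tax, 476.5 − 3.5P = 2P + 174 gives 5.5P = 302.5, so P* = 55 and Q* = 284.
With the tax collected from buyers, demand (in seller-price terms) shifts: Qd = 476.5 − 3.5(P + 11).
Solving gives Q = 270 with buyers paying 59 and sellers receiving 48 (the 11 wedge).
Per-meal burden: buyers 4, sellers 7.
Sellers take the larger share because supply is less price-elastic here (demand slope 3.5 vs supply slope 2).

Sellers bear the larger share: 7 per meal.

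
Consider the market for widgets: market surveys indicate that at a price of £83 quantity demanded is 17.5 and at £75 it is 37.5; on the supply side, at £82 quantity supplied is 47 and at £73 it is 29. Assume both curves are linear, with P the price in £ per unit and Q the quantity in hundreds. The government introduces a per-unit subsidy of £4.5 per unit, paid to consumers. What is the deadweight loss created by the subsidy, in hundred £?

Deadweight loss = £11.25 hundred.

Demand slope: (37.5 − 17.5)/(75 − 83) = -2.5, so Qd = 225 − 2.5P.
Supply slope: (29 − 47)/(73 − 82) = 2, so Qs = 2P − 117.
Without the subsidy, 225 − 2.5P = 2P − 117 gives 4.5P = 342, so P* = £76 and Q* = 35.
With a per-unit subsidy paid to consumers, each effectively pays P − 4.5, so demand becomes Qd = 225 − 2.5(P − 4.5).
Solving gives Q = 40 with consumers paying £74 and suppliers receiving £78.5 (the £4.5 wedge).
Quantity rises by |ΔQ| = |35 − 40| = 5.
DWL = ½ · t · |ΔQ| = ½ · 4.5 · 5 = £11.25.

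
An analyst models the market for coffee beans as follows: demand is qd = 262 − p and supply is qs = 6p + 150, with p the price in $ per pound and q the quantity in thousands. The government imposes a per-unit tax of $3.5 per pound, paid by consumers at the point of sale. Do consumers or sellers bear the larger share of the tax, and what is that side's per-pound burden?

Before the tax: set 262 − p = 6p + 150 → p* = $16, q* = 246.
With the tax collected from consumers, demand (in seller-price terms) shifts: qd = 262 − (p + 3.5).
New equilibrium: consumers pay $19, sellers receive $15.5, q = 243. (Wedge: pb − ps = 3.5.)
Per-pound burden: consumers $3, sellers $0.5.
Consumers take the larger share because demand is less price-elastic here (demand slope 1 vs supply slope 6).

Consumers bear the larger share: $3 per pound.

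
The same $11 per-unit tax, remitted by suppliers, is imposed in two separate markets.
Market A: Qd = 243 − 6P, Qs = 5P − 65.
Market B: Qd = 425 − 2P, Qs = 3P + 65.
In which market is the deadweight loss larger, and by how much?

Market A, by $92.4.

Market A: pre-tax P* = $28, Q* = 75; post-tax Q = 45; deadweight loss = $165.
Market B: pre-tax P* = $72, Q* = 281; post-tax Q = 267.8; deadweight loss = $72.6.
Difference: $165 vs $72.6 → market A is larger by $92.4.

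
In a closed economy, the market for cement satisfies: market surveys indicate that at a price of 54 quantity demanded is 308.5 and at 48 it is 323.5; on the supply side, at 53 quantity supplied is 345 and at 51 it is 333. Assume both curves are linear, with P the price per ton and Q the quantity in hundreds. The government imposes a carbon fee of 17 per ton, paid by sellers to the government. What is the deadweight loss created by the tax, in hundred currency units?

Demand slope: (323.5 − 308.5)/(48 − 54) = -2.5, so Qd = 443.5 − 2.5P.
Supply slope: (333 − 345)/(51 − 53) = 6, so Qs = 6P + 27.
Without the tax, 443.5 − 2.5P = 6P + 27 gives 8.5P = 416.5, so P* = 49 and Q* = 321.
With the tax collected from sellers, supply shifts: Qs = 6(P − 17) + 27.
Solving gives Q = 291 with consumers paying 61 and sellers receiving 44 (the 17 wedge).
Quantity falls by |ΔQ| = |321 − 291| = 30.
DWL = ½ · t · |ΔQ| = ½ · 17 · 30 = 255.

Deadweight loss = 255 hundred.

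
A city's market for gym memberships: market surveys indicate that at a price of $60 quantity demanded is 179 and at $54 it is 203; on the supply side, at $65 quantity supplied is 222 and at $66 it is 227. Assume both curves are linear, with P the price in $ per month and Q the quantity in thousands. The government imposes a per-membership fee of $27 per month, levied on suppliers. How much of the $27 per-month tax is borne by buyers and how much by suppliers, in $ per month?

Demand slope: (203 − 179)/(54 − 60) = -4, so Qd = 419 − 4P.
Supply slope: (227 − 222)/(66 − 65) = 5, so Qs = 5P − 103.
Before the tax: set 419 − 4P = 5P − 103 → P* = $58, Q* = 187.
With the tax collected from suppliers, supply shifts: Qs = 5(P − 27) − 103.
New equilibrium: buyers pay $73, suppliers receive $46, Q = 127. (Wedge: Pb − Ps = 27.)
Burden on buyers: $15; on suppliers: $12. (They sum to $27.)

Buyers bear $15 per month; suppliers bear $12 per month.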